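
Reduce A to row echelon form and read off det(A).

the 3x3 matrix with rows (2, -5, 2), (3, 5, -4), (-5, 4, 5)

Forward elimination:
R2 <- R2 - (3/2)*R1:  [    0  25/2    -7 ]
R3 <- R3 - (-5/2)*R1:  [     0  -17/2     10 ]
R3 <- R3 - (-17/25)*R2:  [      0       0  131/25 ]
Upper-triangular form:
[ 2    -5       2 ]
[ 0  25/2      -7 ]
[ 0     0  131/25 ]
det(A) = (-1)^0 * (2) * (25/2) * (131/25) = 131  (0 row swaps -> sign +1)

det(A) = 131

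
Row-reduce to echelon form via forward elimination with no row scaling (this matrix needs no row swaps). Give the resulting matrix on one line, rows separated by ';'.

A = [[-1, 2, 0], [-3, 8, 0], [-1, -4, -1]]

Forward elimination:
R2 <- R2 - (3)*R1:  [ 0  2  0 ]
R3 <- R3 - (1)*R1:  [  0  -6  -1 ]
R3 <- R3 - (-3)*R2:  [  0   0  -1 ]
Row echelon form:
[ -1  2   0 ]
[  0  2   0 ]
[  0  0  -1 ]

REF = [-1 2 0; 0 2 0; 0 0 -1]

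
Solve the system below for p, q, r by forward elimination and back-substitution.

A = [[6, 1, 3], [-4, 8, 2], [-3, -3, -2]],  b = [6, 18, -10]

Forward elimination on [A|b]:
R2 <- R2 - (-2/3)*R1:  [    0  26/3     4    22 ]
R3 <- R3 - (-1/2)*R1:  [    0  -5/2  -1/2    -7 ]
R3 <- R3 - (-15/52)*R2:  [      0       0   17/26  -17/26 ]
Row echelon form:
[ 6     1      3  |       6 ]
[ 0  26/3      4  |      22 ]
[ 0     0  17/26  |  -17/26 ]
Back-substitution:
r = (-17/26) / (17/26) = -1
q = (22 - (4)*(-1)) / (26/3) = 3
p = (6 - (1)*(3) - (3)*(-1)) / 6 = 1

(1, 3, -1)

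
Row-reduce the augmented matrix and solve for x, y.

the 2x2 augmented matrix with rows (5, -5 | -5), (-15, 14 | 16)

(-2, -1)

Forward elimination on [A|b]:
R2 <- R2 - (-3)*R1:  [  0  -1   1 ]
Row echelon form:
[ 5  -5  |  -5 ]
[ 0  -1  |   1 ]
Back-substitution:
y = (1) / -1 = -1
x = (-5 - (-5)*(-1)) / 5 = -2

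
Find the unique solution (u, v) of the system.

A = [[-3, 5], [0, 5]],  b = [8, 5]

Forward elimination on [A|b]:
Row echelon form:
[ -3  5  |  8 ]
[  0  5  |  5 ]
Back-substitution:
v = (5) / 5 = 1
u = (8 - (5)*(1)) / -3 = -1

(-1, 1)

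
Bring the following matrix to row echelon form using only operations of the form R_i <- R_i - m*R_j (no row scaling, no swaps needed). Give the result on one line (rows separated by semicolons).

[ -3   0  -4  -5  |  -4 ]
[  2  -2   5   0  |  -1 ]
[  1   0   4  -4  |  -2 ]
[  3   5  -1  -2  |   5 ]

Forward elimination:
R2 <- R2 - (-2/3)*R1:  [     0     -2    7/3  -10/3  -11/3 ]
R3 <- R3 - (-1/3)*R1:  [     0      0    8/3  -17/3  -10/3 ]
R4 <- R4 - (-1)*R1:  [  0   5  -5  -7   1 ]
R4 <- R4 - (-5/2)*R2:  [     0      0    5/6  -46/3  -49/6 ]
R4 <- R4 - (5/16)*R3:  [       0        0        0  -217/16    -57/8 ]
Row echelon form:
[ -3   0   -4       -5  |     -4 ]
[  0  -2  7/3    -10/3  |  -11/3 ]
[  0   0  8/3    -17/3  |  -10/3 ]
[  0   0    0  -217/16  |  -57/8 ]

REF = [-3 0 -4 -5 -4; 0 -2 7/3 -10/3 -11/3; 0 0 8/3 -17/3 -10/3; 0 0 0 -217/16 -57/8]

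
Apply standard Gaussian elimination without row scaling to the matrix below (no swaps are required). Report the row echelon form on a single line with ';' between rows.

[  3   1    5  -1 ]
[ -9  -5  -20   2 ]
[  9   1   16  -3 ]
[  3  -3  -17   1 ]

REF = [3 1 5 -1; 0 -2 -5 -1; 0 0 6 1; 0 0 0 6]

Forward elimination:
R2 <- R2 - (-3)*R1:  [  0  -2  -5  -1 ]
R3 <- R3 - (3)*R1:  [  0  -2   1   0 ]
R4 <- R4 - (1)*R1:  [   0   -4  -22    2 ]
R3 <- R3 - (1)*R2:  [ 0  0  6  1 ]
R4 <- R4 - (2)*R2:  [   0    0  -12    4 ]
R4 <- R4 - (-2)*R3:  [ 0  0  0  6 ]
Row echelon form:
[ 3   1   5  -1 ]
[ 0  -2  -5  -1 ]
[ 0   0   6   1 ]
[ 0   0   0   6 ]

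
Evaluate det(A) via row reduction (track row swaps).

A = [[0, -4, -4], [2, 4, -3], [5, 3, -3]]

Forward elimination:
R1 <-> R2   (pivot in column 1 was zero)
[ 2   4  -3 ]
[ 0  -4  -4 ]
[ 5   3  -3 ]
R3 <- R3 - (5/2)*R1:  [   0   -7  9/2 ]
R3 <- R3 - (7/4)*R2:  [    0     0  23/2 ]
Upper-triangular form:
[ 2   4    -3 ]
[ 0  -4    -4 ]
[ 0   0  23/2 ]
det(A) = (-1)^1 * (2) * (-4) * (23/2) = 92  (1 row swap -> sign -1)

det(A) = 92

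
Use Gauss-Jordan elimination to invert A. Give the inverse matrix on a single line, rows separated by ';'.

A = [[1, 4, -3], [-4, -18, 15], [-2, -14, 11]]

Gauss-Jordan on [A | I]:
R2 <- R2 - (-4)*R1:  [  0  -2   3  |   4   1   0 ]
R3 <- R3 - (-2)*R1:  [  0  -6   5  |   2   0   1 ]
R2 <- (1/-2)*R2:  [    0     1  -3/2  |    -2  -1/2     0 ]
R1 <- R1 - (4)*R2:  [ 1  0  3  |  9  2  0 ]
R3 <- R3 - (-6)*R2:  [   0    0   -4  |  -10   -3    1 ]
R3 <- (1/-4)*R3:  [    0     0     1  |   5/2   3/4  -1/4 ]
R1 <- R1 - (3)*R3:  [    1     0     0  |   3/2  -1/4   3/4 ]
R2 <- R2 - (-3/2)*R3:  [    0     1     0  |   7/4   5/8  -3/8 ]
Right block of [I | A^{-1}] is the inverse:
[ 3/2  -1/4   3/4 ]
[ 7/4   5/8  -3/8 ]
[ 5/2   3/4  -1/4 ]

inverse = [3/2 -1/4 3/4; 7/4 5/8 -3/8; 5/2 3/4 -1/4]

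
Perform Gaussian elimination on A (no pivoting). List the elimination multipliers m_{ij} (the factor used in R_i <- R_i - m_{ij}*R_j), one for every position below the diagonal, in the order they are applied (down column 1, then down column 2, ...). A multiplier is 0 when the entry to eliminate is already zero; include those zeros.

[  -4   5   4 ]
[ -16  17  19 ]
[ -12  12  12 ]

multipliers: 4, 3, 1

Forward elimination:
R2 <- R2 - (4)*R1:  [  0  -3   3 ]
R3 <- R3 - (3)*R1:  [  0  -3   0 ]
R3 <- R3 - (1)*R2:  [  0   0  -3 ]
Multipliers (in order of application): m_{21} = 4, m_{31} = 3, m_{32} = 1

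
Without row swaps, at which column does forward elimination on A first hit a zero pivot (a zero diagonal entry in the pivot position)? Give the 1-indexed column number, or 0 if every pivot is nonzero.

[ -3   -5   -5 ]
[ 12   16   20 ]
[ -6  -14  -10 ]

Naive forward elimination:
R2 <- R2 - (-4)*R1:  [  0  -4   0 ]
R3 <- R3 - (2)*R1:  [  0  -4   0 ]
R3 <- R3 - (1)*R2:  [ 0  0  0 ]
Matrix at this point:
[ -3  -5  -5 ]
[  0  -4   0 ]
[  0   0   0 ]
Pivot entry (3,3) in the last row is zero and there are no rows below to swap with -> zero pivot in column 3 (A is singular).

first zero-pivot column = 3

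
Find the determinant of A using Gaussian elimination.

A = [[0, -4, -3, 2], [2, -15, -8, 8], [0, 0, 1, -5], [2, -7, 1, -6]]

det(A) = 40

Forward elimination:
R1 <-> R2   (pivot in column 1 was zero)
[ 2  -15  -8   8 ]
[ 0   -4  -3   2 ]
[ 0    0   1  -5 ]
[ 2   -7   1  -6 ]
R4 <- R4 - (1)*R1:  [   0    8    9  -14 ]
R4 <- R4 - (-2)*R2:  [   0    0    3  -10 ]
R4 <- R4 - (3)*R3:  [ 0  0  0  5 ]
Upper-triangular form:
[ 2  -15  -8   8 ]
[ 0   -4  -3   2 ]
[ 0    0   1  -5 ]
[ 0    0   0   5 ]
det(A) = (-1)^1 * (2) * (-4) * (1) * (5) = 40  (1 row swap -> sign -1)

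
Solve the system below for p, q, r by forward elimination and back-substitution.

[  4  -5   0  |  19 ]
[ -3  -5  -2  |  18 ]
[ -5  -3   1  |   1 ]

(1, -3, -3)

Forward elimination on [A|b]:
R2 <- R2 - (-3/4)*R1:  [     0  -35/4     -2  129/4 ]
R3 <- R3 - (-5/4)*R1:  [     0  -37/4      1   99/4 ]
R3 <- R3 - (37/35)*R2:  [       0        0   109/35  -327/35 ]
Row echelon form:
[ 4     -5       0  |       19 ]
[ 0  -35/4      -2  |    129/4 ]
[ 0      0  109/35  |  -327/35 ]
Back-substitution:
r = (-327/35) / (109/35) = -3
q = (129/4 - (-2)*(-3)) / (-35/4) = -3
p = (19 - (-5)*(-3)) / 4 = 1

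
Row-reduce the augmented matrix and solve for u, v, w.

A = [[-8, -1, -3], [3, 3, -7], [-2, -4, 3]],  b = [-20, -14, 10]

Forward elimination on [A|b]:
R2 <- R2 - (-3/8)*R1:  [     0   21/8  -65/8  -43/2 ]
R3 <- R3 - (1/4)*R1:  [     0  -15/4   15/4     15 ]
R3 <- R3 - (-10/7)*R2:  [      0       0   -55/7  -110/7 ]
Row echelon form:
[ -8    -1     -3  |     -20 ]
[  0  21/8  -65/8  |   -43/2 ]
[  0     0  -55/7  |  -110/7 ]
Back-substitution:
w = (-110/7) / (-55/7) = 2
v = (-43/2 - (-65/8)*(2)) / (21/8) = -2
u = (-20 - (-1)*(-2) - (-3)*(2)) / -8 = 2

(2, -2, 2)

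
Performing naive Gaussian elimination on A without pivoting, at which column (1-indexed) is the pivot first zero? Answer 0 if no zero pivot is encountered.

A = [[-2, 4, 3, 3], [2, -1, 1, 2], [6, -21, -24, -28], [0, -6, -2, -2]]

Naive forward elimination:
R2 <- R2 - (-1)*R1:  [ 0  3  4  5 ]
R3 <- R3 - (-3)*R1:  [   0   -9  -15  -19 ]
R3 <- R3 - (-3)*R2:  [  0   0  -3  -4 ]
R4 <- R4 - (-2)*R2:  [ 0  0  6  8 ]
R4 <- R4 - (-2)*R3:  [ 0  0  0  0 ]
Matrix at this point:
[ -2  4   3   3 ]
[  0  3   4   5 ]
[  0  0  -3  -4 ]
[  0  0   0   0 ]
Pivot entry (4,4) in the last row is zero and there are no rows below to swap with -> zero pivot in column 4 (A is singular).

first zero-pivot column = 4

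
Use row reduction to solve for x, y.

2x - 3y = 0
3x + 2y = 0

(0, 0)

Forward elimination on [A|b]:
R2 <- R2 - (3/2)*R1:  [    0  13/2     0 ]
Row echelon form:
[ 2    -3  |  0 ]
[ 0  13/2  |  0 ]
Back-substitution:
y = (0) / (13/2) = 0
x = (0 - (-3)*(0)) / 2 = 0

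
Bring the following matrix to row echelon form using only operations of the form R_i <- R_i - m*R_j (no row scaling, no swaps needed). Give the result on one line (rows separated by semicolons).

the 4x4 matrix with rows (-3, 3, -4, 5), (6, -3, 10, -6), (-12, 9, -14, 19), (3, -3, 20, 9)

Forward elimination:
R2 <- R2 - (-2)*R1:  [ 0  3  2  4 ]
R3 <- R3 - (4)*R1:  [  0  -3   2  -1 ]
R4 <- R4 - (-1)*R1:  [  0   0  16  14 ]
R3 <- R3 - (-1)*R2:  [ 0  0  4  3 ]
R4 <- R4 - (4)*R3:  [ 0  0  0  2 ]
Row echelon form:
[ -3  3  -4  5 ]
[  0  3   2  4 ]
[  0  0   4  3 ]
[  0  0   0  2 ]

REF = [-3 3 -4 5; 0 3 2 4; 0 0 4 3; 0 0 0 2]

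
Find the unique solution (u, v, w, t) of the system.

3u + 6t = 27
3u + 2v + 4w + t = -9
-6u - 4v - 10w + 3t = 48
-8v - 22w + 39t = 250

Forward elimination on [A|b]:
R2 <- R2 - (1)*R1:  [   0    2    4   -5  -36 ]
R3 <- R3 - (-2)*R1:  [   0   -4  -10   15  102 ]
R3 <- R3 - (-2)*R2:  [  0   0  -2   5  30 ]
R4 <- R4 - (-4)*R2:  [   0    0   -6   19  106 ]
R4 <- R4 - (3)*R3:  [  0   0   0   4  16 ]
Row echelon form:
[ 3  0   0   6  |   27 ]
[ 0  2   4  -5  |  -36 ]
[ 0  0  -2   5  |   30 ]
[ 0  0   0   4  |   16 ]
Back-substitution:
t = (16) / 4 = 4
w = (30 - (5)*(4)) / -2 = -5
v = (-36 - (4)*(-5) - (-5)*(4)) / 2 = 2
u = (27 - (6)*(4)) / 3 = 1

(1, 2, -5, 4)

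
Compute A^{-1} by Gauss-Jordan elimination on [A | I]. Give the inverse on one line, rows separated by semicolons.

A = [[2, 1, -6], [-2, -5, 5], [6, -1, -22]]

inverse = [115/24 7/6 -25/24; -7/12 -1/3 1/12; 4/3 1/3 -1/3]

Gauss-Jordan on [A | I]:
R1 <- (1/2)*R1:  [   1  1/2   -3  |  1/2    0    0 ]
R2 <- R2 - (-2)*R1:  [  0  -4  -1  |   1   1   0 ]
R3 <- R3 - (6)*R1:  [  0  -4  -4  |  -3   0   1 ]
R2 <- (1/-4)*R2:  [    0     1   1/4  |  -1/4  -1/4     0 ]
R1 <- R1 - (1/2)*R2:  [     1      0  -25/8  |    5/8    1/8      0 ]
R3 <- R3 - (-4)*R2:  [  0   0  -3  |  -4  -1   1 ]
R3 <- (1/-3)*R3:  [    0     0     1  |   4/3   1/3  -1/3 ]
R1 <- R1 - (-25/8)*R3:  [      1       0       0  |  115/24     7/6  -25/24 ]
R2 <- R2 - (1/4)*R3:  [     0      1      0  |  -7/12   -1/3   1/12 ]
Right block of [I | A^{-1}] is the inverse:
[ 115/24   7/6  -25/24 ]
[  -7/12  -1/3    1/12 ]
[    4/3   1/3    -1/3 ]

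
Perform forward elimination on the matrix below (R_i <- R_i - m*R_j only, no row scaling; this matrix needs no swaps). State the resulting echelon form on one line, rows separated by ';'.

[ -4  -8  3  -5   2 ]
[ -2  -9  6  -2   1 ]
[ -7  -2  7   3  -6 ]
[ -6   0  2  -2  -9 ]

REF = [-4 -8 3 -5 2; 0 -5 9/2 1/2 0; 0 0 251/20 259/20 -19/2; 0 0 0 -468/251 -1435/251]

Forward elimination:
R2 <- R2 - (1/2)*R1:  [   0   -5  9/2  1/2    0 ]
R3 <- R3 - (7/4)*R1:  [     0     12    7/4   47/4  -19/2 ]
R4 <- R4 - (3/2)*R1:  [    0    12  -5/2  11/2   -12 ]
R3 <- R3 - (-12/5)*R2:  [      0       0  251/20  259/20   -19/2 ]
R4 <- R4 - (-12/5)*R2:  [     0      0  83/10  67/10    -12 ]
R4 <- R4 - (166/251)*R3:  [         0          0          0   -468/251  -1435/251 ]
Row echelon form:
[ -4  -8       3        -5          2 ]
[  0  -5     9/2       1/2          0 ]
[  0   0  251/20    259/20      -19/2 ]
[  0   0       0  -468/251  -1435/251 ]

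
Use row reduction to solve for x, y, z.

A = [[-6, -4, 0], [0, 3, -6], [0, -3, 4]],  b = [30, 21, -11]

Forward elimination on [A|b]:
R3 <- R3 - (-1)*R2:  [  0   0  -2  10 ]
Row echelon form:
[ -6  -4   0  |  30 ]
[  0   3  -6  |  21 ]
[  0   0  -2  |  10 ]
Back-substitution:
z = (10) / -2 = -5
y = (21 - (-6)*(-5)) / 3 = -3
x = (30 - (-4)*(-3)) / -6 = -3

(-3, -3, -5)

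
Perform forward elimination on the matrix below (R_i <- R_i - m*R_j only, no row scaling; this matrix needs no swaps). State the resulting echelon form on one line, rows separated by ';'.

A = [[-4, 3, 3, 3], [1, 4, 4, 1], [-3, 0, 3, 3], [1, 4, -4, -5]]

REF = [-4 3 3 3; 0 19/4 19/4 7/4; 0 0 3 30/19; 0 0 0 -34/19]

Forward elimination:
R2 <- R2 - (-1/4)*R1:  [    0  19/4  19/4   7/4 ]
R3 <- R3 - (3/4)*R1:  [    0  -9/4   3/4   3/4 ]
R4 <- R4 - (-1/4)*R1:  [     0   19/4  -13/4  -17/4 ]
R3 <- R3 - (-9/19)*R2:  [     0      0      3  30/19 ]
R4 <- R4 - (1)*R2:  [  0   0  -8  -6 ]
R4 <- R4 - (-8/3)*R3:  [      0       0       0  -34/19 ]
Row echelon form:
[ -4     3     3       3 ]
[  0  19/4  19/4     7/4 ]
[  0     0     3   30/19 ]
[  0     0     0  -34/19 ]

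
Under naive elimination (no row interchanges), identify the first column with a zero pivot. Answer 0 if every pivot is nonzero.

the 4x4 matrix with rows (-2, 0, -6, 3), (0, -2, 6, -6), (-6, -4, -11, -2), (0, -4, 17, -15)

first zero-pivot column = 0

Naive forward elimination:
R3 <- R3 - (3)*R1:  [   0   -4    7  -11 ]
R3 <- R3 - (2)*R2:  [  0   0  -5   1 ]
R4 <- R4 - (2)*R2:  [  0   0   5  -3 ]
R4 <- R4 - (-1)*R3:  [  0   0   0  -2 ]
All pivots nonzero; naive elimination completes without hitting a zero pivot.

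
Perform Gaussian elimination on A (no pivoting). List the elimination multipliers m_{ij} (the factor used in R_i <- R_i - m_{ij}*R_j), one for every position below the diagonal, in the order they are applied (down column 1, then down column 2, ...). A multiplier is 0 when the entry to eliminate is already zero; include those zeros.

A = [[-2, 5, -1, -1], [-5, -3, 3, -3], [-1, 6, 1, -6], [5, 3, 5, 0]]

multipliers: 5/2, 1/2, -5/2, -7/31, -1, 248/85

Forward elimination:
R2 <- R2 - (5/2)*R1:  [     0  -31/2   11/2   -1/2 ]
R3 <- R3 - (1/2)*R1:  [     0    7/2    3/2  -11/2 ]
R4 <- R4 - (-5/2)*R1:  [    0  31/2   5/2  -5/2 ]
R3 <- R3 - (-7/31)*R2:  [       0        0    85/31  -174/31 ]
R4 <- R4 - (-1)*R2:  [  0   0   8  -3 ]
R4 <- R4 - (248/85)*R3:  [       0        0        0  1137/85 ]
Multipliers (in order of application): m_{21} = 5/2, m_{31} = 1/2, m_{41} = -5/2, m_{32} = -7/31, m_{42} = -1, m_{43} = 248/85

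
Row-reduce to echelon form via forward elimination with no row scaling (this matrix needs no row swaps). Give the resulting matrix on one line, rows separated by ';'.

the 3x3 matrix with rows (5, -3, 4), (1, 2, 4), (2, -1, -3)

Forward elimination:
R2 <- R2 - (1/5)*R1:  [    0  13/5  16/5 ]
R3 <- R3 - (2/5)*R1:  [     0    1/5  -23/5 ]
R3 <- R3 - (1/13)*R2:  [      0       0  -63/13 ]
Row echelon form:
[ 5    -3       4 ]
[ 0  13/5    16/5 ]
[ 0     0  -63/13 ]

REF = [5 -3 4; 0 13/5 16/5; 0 0 -63/13]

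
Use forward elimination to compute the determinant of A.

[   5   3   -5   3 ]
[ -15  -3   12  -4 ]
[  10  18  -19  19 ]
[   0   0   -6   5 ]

det(A) = 90

Forward elimination:
R2 <- R2 - (-3)*R1:  [  0   6  -3   5 ]
R3 <- R3 - (2)*R1:  [  0  12  -9  13 ]
R3 <- R3 - (2)*R2:  [  0   0  -3   3 ]
R4 <- R4 - (2)*R3:  [  0   0   0  -1 ]
Upper-triangular form:
[ 5  3  -5   3 ]
[ 0  6  -3   5 ]
[ 0  0  -3   3 ]
[ 0  0   0  -1 ]
det(A) = (-1)^0 * (5) * (6) * (-3) * (-1) = 90  (0 row swaps -> sign +1)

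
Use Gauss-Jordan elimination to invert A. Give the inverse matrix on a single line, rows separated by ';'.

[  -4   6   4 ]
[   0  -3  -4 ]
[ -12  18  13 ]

Gauss-Jordan on [A | I]:
R1 <- (1/-4)*R1:  [    1  -3/2    -1  |  -1/4     0     0 ]
R3 <- R3 - (-12)*R1:  [  0   0   1  |  -3   0   1 ]
R2 <- (1/-3)*R2:  [    0     1   4/3  |     0  -1/3     0 ]
R1 <- R1 - (-3/2)*R2:  [    1     0     1  |  -1/4  -1/2     0 ]
R1 <- R1 - (1)*R3:  [    1     0     0  |  11/4  -1/2    -1 ]
R2 <- R2 - (4/3)*R3:  [    0     1     0  |     4  -1/3  -4/3 ]
Right block of [I | A^{-1}] is the inverse:
[ 11/4  -1/2    -1 ]
[    4  -1/3  -4/3 ]
[   -3     0     1 ]

inverse = [11/4 -1/2 -1; 4 -1/3 -4/3; -3 0 1]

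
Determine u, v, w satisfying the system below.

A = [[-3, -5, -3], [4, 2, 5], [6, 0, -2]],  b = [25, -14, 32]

(4, -5, -4)

Forward elimination on [A|b]:
R2 <- R2 - (-4/3)*R1:  [     0  -14/3      1   58/3 ]
R3 <- R3 - (-2)*R1:  [   0  -10   -8   82 ]
R3 <- R3 - (15/7)*R2:  [     0      0  -71/7  284/7 ]
Row echelon form:
[ -3     -5     -3  |     25 ]
[  0  -14/3      1  |   58/3 ]
[  0      0  -71/7  |  284/7 ]
Back-substitution:
w = (284/7) / (-71/7) = -4
v = (58/3 - (1)*(-4)) / (-14/3) = -5
u = (25 - (-5)*(-5) - (-3)*(-4)) / -3 = 4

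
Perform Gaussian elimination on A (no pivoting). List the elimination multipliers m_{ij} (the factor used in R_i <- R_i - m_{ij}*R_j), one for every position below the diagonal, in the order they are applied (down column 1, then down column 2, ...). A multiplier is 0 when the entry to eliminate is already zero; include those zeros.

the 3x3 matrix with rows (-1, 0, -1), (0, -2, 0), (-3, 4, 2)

multipliers: 0, 3, -2

Forward elimination:
R2: entry in column 1 is already 0 -> m_{21} = 0 (no row operation needed)
R3 <- R3 - (3)*R1:  [ 0  4  5 ]
R3 <- R3 - (-2)*R2:  [ 0  0  5 ]
Multipliers (in order of application): m_{21} = 0, m_{31} = 3, m_{32} = -2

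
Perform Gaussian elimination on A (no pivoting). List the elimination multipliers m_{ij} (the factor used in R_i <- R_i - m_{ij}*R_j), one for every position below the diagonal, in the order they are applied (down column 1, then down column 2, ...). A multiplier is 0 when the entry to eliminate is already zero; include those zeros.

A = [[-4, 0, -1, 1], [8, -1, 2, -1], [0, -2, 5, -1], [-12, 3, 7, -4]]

multipliers: -2, 0, 3, 2, -3, 2

Forward elimination:
R2 <- R2 - (-2)*R1:  [  0  -1   0   1 ]
R3: entry in column 1 is already 0 -> m_{31} = 0 (no row operation needed)
R4 <- R4 - (3)*R1:  [  0   3  10  -7 ]
R3 <- R3 - (2)*R2:  [  0   0   5  -3 ]
R4 <- R4 - (-3)*R2:  [  0   0  10  -4 ]
R4 <- R4 - (2)*R3:  [ 0  0  0  2 ]
Multipliers (in order of application): m_{21} = -2, m_{31} = 0, m_{41} = 3, m_{32} = 2, m_{42} = -3, m_{43} = 2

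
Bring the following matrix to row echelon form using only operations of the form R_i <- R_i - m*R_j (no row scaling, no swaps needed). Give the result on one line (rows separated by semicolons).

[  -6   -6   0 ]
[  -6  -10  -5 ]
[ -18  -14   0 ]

REF = [-6 -6 0; 0 -4 -5; 0 0 -5]

Forward elimination:
R2 <- R2 - (1)*R1:  [  0  -4  -5 ]
R3 <- R3 - (3)*R1:  [ 0  4  0 ]
R3 <- R3 - (-1)*R2:  [  0   0  -5 ]
Row echelon form:
[ -6  -6   0 ]
[  0  -4  -5 ]
[  0   0  -5 ]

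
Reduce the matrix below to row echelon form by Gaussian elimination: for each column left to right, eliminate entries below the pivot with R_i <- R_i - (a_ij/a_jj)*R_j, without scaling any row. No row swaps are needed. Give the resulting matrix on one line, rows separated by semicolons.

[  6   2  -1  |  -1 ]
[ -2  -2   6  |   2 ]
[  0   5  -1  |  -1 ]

REF = [6 2 -1 -1; 0 -4/3 17/3 5/3; 0 0 81/4 21/4]

Forward elimination:
R2 <- R2 - (-1/3)*R1:  [    0  -4/3  17/3   5/3 ]
R3 <- R3 - (-15/4)*R2:  [    0     0  81/4  21/4 ]
Row echelon form:
[ 6     2    -1  |    -1 ]
[ 0  -4/3  17/3  |   5/3 ]
[ 0     0  81/4  |  21/4 ]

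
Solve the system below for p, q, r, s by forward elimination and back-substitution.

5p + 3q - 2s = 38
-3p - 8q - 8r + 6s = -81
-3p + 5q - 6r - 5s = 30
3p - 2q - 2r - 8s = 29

Forward elimination on [A|b]:
R2 <- R2 - (-3/5)*R1:  [      0   -31/5      -8    24/5  -291/5 ]
R3 <- R3 - (-3/5)*R1:  [     0   34/5     -6  -31/5  264/5 ]
R4 <- R4 - (3/5)*R1:  [     0  -19/5     -2  -34/5   31/5 ]
R3 <- R3 - (-34/31)*R2:  [       0        0  -458/31   -29/31  -342/31 ]
R4 <- R4 - (19/31)*R2:  [       0        0    90/31  -302/31  1298/31 ]
R4 <- R4 - (-45/229)*R3:  [         0          0          0  -2273/229   9092/229 ]
Row echelon form:
[ 5      3        0         -2  |        38 ]
[ 0  -31/5       -8       24/5  |    -291/5 ]
[ 0      0  -458/31     -29/31  |   -342/31 ]
[ 0      0        0  -2273/229  |  9092/229 ]
Back-substitution:
s = (9092/229) / (-2273/229) = -4
r = (-342/31 - (-29/31)*(-4)) / (-458/31) = 1
q = (-291/5 - (-8)*(1) - (24/5)*(-4)) / (-31/5) = 5
p = (38 - (3)*(5) - (-2)*(-4)) / 5 = 3

(3, 5, 1, -4)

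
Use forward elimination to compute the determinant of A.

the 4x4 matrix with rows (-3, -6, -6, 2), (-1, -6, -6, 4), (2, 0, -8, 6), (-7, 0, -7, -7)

Forward elimination:
R2 <- R2 - (1/3)*R1:  [    0    -4    -4  10/3 ]
R3 <- R3 - (-2/3)*R1:  [    0    -4   -12  22/3 ]
R4 <- R4 - (7/3)*R1:  [     0     14      7  -35/3 ]
R3 <- R3 - (1)*R2:  [  0   0  -8   4 ]
R4 <- R4 - (-7/2)*R2:  [  0   0  -7   0 ]
R4 <- R4 - (7/8)*R3:  [    0     0     0  -7/2 ]
Upper-triangular form:
[ -3  -6  -6     2 ]
[  0  -4  -4  10/3 ]
[  0   0  -8     4 ]
[  0   0   0  -7/2 ]
det(A) = (-1)^0 * (-3) * (-4) * (-8) * (-7/2) = 336  (0 row swaps -> sign +1)

det(A) = 336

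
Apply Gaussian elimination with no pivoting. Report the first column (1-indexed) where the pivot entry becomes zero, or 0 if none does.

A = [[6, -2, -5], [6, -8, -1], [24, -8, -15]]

first zero-pivot column = 0

Naive forward elimination:
R2 <- R2 - (1)*R1:  [  0  -6   4 ]
R3 <- R3 - (4)*R1:  [ 0  0  5 ]
All pivots nonzero; naive elimination completes without hitting a zero pivot.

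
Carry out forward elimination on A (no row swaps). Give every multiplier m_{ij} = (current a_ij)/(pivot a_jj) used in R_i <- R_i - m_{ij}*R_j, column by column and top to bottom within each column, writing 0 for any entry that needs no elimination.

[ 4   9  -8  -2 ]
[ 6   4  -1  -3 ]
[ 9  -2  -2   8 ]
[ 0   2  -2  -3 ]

multipliers: 3/2, 9/4, 0, 89/38, -4/19, -12/371

Forward elimination:
R2 <- R2 - (3/2)*R1:  [     0  -19/2     11      0 ]
R3 <- R3 - (9/4)*R1:  [     0  -89/4     16   25/2 ]
R4: entry in column 1 is already 0 -> m_{41} = 0 (no row operation needed)
R3 <- R3 - (89/38)*R2:  [       0        0  -371/38     25/2 ]
R4 <- R4 - (-4/19)*R2:  [    0     0  6/19    -3 ]
R4 <- R4 - (-12/371)*R3:  [        0         0         0  -963/371 ]
Multipliers (in order of application): m_{21} = 3/2, m_{31} = 9/4, m_{41} = 0, m_{32} = 89/38, m_{42} = -4/19, m_{43} = -12/371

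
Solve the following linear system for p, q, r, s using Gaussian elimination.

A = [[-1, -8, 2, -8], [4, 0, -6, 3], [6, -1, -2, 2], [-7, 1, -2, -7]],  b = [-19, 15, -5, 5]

Forward elimination on [A|b]:
R2 <- R2 - (-4)*R1:  [   0  -32    2  -29  -61 ]
R3 <- R3 - (-6)*R1:  [    0   -49    10   -46  -119 ]
R4 <- R4 - (7)*R1:  [   0   57  -16   49  138 ]
R3 <- R3 - (49/32)*R2:  [       0        0   111/16   -51/32  -819/32 ]
R4 <- R4 - (-57/32)*R2:  [       0        0  -199/16   -85/32   939/32 ]
R4 <- R4 - (-199/111)*R3:  [       0        0        0  -204/37  -612/37 ]
Row echelon form:
[ -1   -8       2       -8  |      -19 ]
[  0  -32       2      -29  |      -61 ]
[  0    0  111/16   -51/32  |  -819/32 ]
[  0    0       0  -204/37  |  -612/37 ]
Back-substitution:
s = (-612/37) / (-204/37) = 3
r = (-819/32 - (-51/32)*(3)) / (111/16) = -3
q = (-61 - (2)*(-3) - (-29)*(3)) / -32 = -1
p = (-19 - (-8)*(-1) - (2)*(-3) - (-8)*(3)) / -1 = -3

(-3, -1, -3, 3)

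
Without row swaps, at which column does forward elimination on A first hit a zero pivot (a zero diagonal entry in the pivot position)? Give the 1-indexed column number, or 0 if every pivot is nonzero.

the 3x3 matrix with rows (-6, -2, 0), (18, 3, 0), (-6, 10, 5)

Naive forward elimination:
R2 <- R2 - (-3)*R1:  [  0  -3   0 ]
R3 <- R3 - (1)*R1:  [  0  12   5 ]
R3 <- R3 - (-4)*R2:  [ 0  0  5 ]
All pivots nonzero; naive elimination completes without hitting a zero pivot.

first zero-pivot column = 0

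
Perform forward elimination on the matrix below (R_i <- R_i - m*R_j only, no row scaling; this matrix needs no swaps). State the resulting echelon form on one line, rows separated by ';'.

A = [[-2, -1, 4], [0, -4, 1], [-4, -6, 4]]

REF = [-2 -1 4; 0 -4 1; 0 0 -5]

Forward elimination:
R3 <- R3 - (2)*R1:  [  0  -4  -4 ]
R3 <- R3 - (1)*R2:  [  0   0  -5 ]
Row echelon form:
[ -2  -1   4 ]
[  0  -4   1 ]
[  0   0  -5 ]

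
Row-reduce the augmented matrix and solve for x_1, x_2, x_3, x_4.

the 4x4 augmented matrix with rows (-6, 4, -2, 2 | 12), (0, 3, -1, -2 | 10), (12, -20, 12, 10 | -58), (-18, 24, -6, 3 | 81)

(1, 4, 0, 1)

Forward elimination on [A|b]:
R3 <- R3 - (-2)*R1:  [   0  -12    8   14  -34 ]
R4 <- R4 - (3)*R1:  [  0  12   0  -3  45 ]
R3 <- R3 - (-4)*R2:  [ 0  0  4  6  6 ]
R4 <- R4 - (4)*R2:  [ 0  0  4  5  5 ]
R4 <- R4 - (1)*R3:  [  0   0   0  -1  -1 ]
Row echelon form:
[ -6  4  -2   2  |  12 ]
[  0  3  -1  -2  |  10 ]
[  0  0   4   6  |   6 ]
[  0  0   0  -1  |  -1 ]
Back-substitution:
x_4 = (-1) / -1 = 1
x_3 = (6 - (6)*(1)) / 4 = 0
x_2 = (10 - (-1)*(0) - (-2)*(1)) / 3 = 4
x_1 = (12 - (4)*(4) - (-2)*(0) - (2)*(1)) / -6 = 1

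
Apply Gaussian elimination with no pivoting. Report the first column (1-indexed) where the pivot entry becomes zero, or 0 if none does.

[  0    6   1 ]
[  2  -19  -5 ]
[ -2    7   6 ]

first zero-pivot column = 1

Naive forward elimination:
Pivot entry (1,1) is zero but row 2 has 2 in column 1 -> naive elimination stops; a row interchange (e.g. R1 <-> R2) would be required here.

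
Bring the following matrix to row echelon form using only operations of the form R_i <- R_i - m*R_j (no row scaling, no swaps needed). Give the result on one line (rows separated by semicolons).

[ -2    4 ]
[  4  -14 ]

REF = [-2 4; 0 -6]

Forward elimination:
R2 <- R2 - (-2)*R1:  [  0  -6 ]
Row echelon form:
[ -2   4 ]
[  0  -6 ]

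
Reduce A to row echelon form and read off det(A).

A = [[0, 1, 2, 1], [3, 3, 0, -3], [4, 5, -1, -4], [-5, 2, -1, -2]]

det(A) = -81

Forward elimination:
R1 <-> R2   (pivot in column 1 was zero)
[  3  3   0  -3 ]
[  0  1   2   1 ]
[  4  5  -1  -4 ]
[ -5  2  -1  -2 ]
R3 <- R3 - (4/3)*R1:  [  0   1  -1   0 ]
R4 <- R4 - (-5/3)*R1:  [  0   7  -1  -7 ]
R3 <- R3 - (1)*R2:  [  0   0  -3  -1 ]
R4 <- R4 - (7)*R2:  [   0    0  -15  -14 ]
R4 <- R4 - (5)*R3:  [  0   0   0  -9 ]
Upper-triangular form:
[ 3  3   0  -3 ]
[ 0  1   2   1 ]
[ 0  0  -3  -1 ]
[ 0  0   0  -9 ]
det(A) = (-1)^1 * (3) * (1) * (-3) * (-9) = -81  (1 row swap -> sign -1)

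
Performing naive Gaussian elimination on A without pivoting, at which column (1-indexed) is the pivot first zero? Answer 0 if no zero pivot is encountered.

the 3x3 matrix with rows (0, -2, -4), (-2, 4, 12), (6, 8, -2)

Naive forward elimination:
Pivot entry (1,1) is zero but row 2 has -2 in column 1 -> naive elimination stops; a row interchange (e.g. R1 <-> R2) would be required here.

first zero-pivot column = 1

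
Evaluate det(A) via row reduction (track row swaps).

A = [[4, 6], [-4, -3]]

det(A) = 12

Forward elimination:
R2 <- R2 - (-1)*R1:  [ 0  3 ]
Upper-triangular form:
[ 4  6 ]
[ 0  3 ]
det(A) = (-1)^0 * (4) * (3) = 12  (0 row swaps -> sign +1)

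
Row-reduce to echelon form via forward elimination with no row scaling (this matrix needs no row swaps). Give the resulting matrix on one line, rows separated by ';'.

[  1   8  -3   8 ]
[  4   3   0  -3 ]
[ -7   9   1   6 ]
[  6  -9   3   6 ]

Forward elimination:
R2 <- R2 - (4)*R1:  [   0  -29   12  -35 ]
R3 <- R3 - (-7)*R1:  [   0   65  -20   62 ]
R4 <- R4 - (6)*R1:  [   0  -57   21  -42 ]
R3 <- R3 - (-65/29)*R2:  [       0        0   200/29  -477/29 ]
R4 <- R4 - (57/29)*R2:  [      0       0  -75/29  777/29 ]
R4 <- R4 - (-3/8)*R3:  [     0      0      0  165/8 ]
Row echelon form:
[ 1    8      -3        8 ]
[ 0  -29      12      -35 ]
[ 0    0  200/29  -477/29 ]
[ 0    0       0    165/8 ]

REF = [1 8 -3 8; 0 -29 12 -35; 0 0 200/29 -477/29; 0 0 0 165/8]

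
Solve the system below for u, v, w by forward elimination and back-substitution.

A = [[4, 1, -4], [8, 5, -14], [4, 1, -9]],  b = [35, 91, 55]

(5, -1, -4)

Forward elimination on [A|b]:
R2 <- R2 - (2)*R1:  [  0   3  -6  21 ]
R3 <- R3 - (1)*R1:  [  0   0  -5  20 ]
Row echelon form:
[ 4  1  -4  |  35 ]
[ 0  3  -6  |  21 ]
[ 0  0  -5  |  20 ]
Back-substitution:
w = (20) / -5 = -4
v = (21 - (-6)*(-4)) / 3 = -1
u = (35 - (1)*(-1) - (-4)*(-4)) / 4 = 5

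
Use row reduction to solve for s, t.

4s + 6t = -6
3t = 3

(-3, 1)

Forward elimination on [A|b]:
Row echelon form:
[ 4  6  |  -6 ]
[ 0  3  |   3 ]
Back-substitution:
t = (3) / 3 = 1
s = (-6 - (6)*(1)) / 4 = -3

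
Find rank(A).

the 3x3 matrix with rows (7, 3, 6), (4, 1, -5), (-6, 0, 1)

Row reduction:
R2 <- R2 - (4/7)*R1:  [     0   -5/7  -59/7 ]
R3 <- R3 - (-6/7)*R1:  [    0  18/7  43/7 ]
R3 <- R3 - (-18/5)*R2:  [      0       0  -121/5 ]
Row echelon form:
[ 7     3       6 ]
[ 0  -5/7   -59/7 ]
[ 0     0  -121/5 ]
Nonzero rows / pivot columns: 3

rank(A) = 3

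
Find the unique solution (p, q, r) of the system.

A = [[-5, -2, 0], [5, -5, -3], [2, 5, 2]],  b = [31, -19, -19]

Forward elimination on [A|b]:
R2 <- R2 - (-1)*R1:  [  0  -7  -3  12 ]
R3 <- R3 - (-2/5)*R1:  [     0   21/5      2  -33/5 ]
R3 <- R3 - (-3/5)*R2:  [   0    0  1/5  3/5 ]
Row echelon form:
[ -5  -2    0  |   31 ]
[  0  -7   -3  |   12 ]
[  0   0  1/5  |  3/5 ]
Back-substitution:
r = (3/5) / (1/5) = 3
q = (12 - (-3)*(3)) / -7 = -3
p = (31 - (-2)*(-3)) / -5 = -5

(-5, -3, 3)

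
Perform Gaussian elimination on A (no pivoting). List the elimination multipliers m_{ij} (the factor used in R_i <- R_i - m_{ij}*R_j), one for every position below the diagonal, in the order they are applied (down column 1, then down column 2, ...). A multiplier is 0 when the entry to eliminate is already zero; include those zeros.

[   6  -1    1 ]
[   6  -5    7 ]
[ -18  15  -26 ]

Forward elimination:
R2 <- R2 - (1)*R1:  [  0  -4   6 ]
R3 <- R3 - (-3)*R1:  [   0   12  -23 ]
R3 <- R3 - (-3)*R2:  [  0   0  -5 ]
Multipliers (in order of application): m_{21} = 1, m_{31} = -3, m_{32} = -3

multipliers: 1, -3, -3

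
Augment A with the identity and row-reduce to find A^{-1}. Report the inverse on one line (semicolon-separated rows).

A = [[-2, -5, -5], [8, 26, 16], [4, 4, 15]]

Gauss-Jordan on [A | I]:
R1 <- (1/-2)*R1:  [    1   5/2   5/2  |  -1/2     0     0 ]
R2 <- R2 - (8)*R1:  [  0   6  -4  |   4   1   0 ]
R3 <- R3 - (4)*R1:  [  0  -6   5  |   2   0   1 ]
R2 <- (1/6)*R2:  [    0     1  -2/3  |   2/3   1/6     0 ]
R1 <- R1 - (5/2)*R2:  [     1      0   25/6  |  -13/6  -5/12      0 ]
R3 <- R3 - (-6)*R2:  [ 0  0  1  |  6  1  1 ]
R1 <- R1 - (25/6)*R3:  [      1       0       0  |  -163/6  -55/12   -25/6 ]
R2 <- R2 - (-2/3)*R3:  [    0     1     0  |  14/3   5/6   2/3 ]
Right block of [I | A^{-1}] is the inverse:
[ -163/6  -55/12  -25/6 ]
[   14/3     5/6    2/3 ]
[      6       1      1 ]

inverse = [-163/6 -55/12 -25/6; 14/3 5/6 2/3; 6 1 1]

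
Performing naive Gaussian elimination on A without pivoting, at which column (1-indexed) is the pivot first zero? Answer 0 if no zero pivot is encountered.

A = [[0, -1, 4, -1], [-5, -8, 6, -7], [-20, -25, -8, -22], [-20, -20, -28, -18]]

Naive forward elimination:
Pivot entry (1,1) is zero but row 2 has -5 in column 1 -> naive elimination stops; a row interchange (e.g. R1 <-> R2) would be required here.

first zero-pivot column = 1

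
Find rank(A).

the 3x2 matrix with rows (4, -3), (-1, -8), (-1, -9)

Row reduction:
R2 <- R2 - (-1/4)*R1:  [     0  -35/4 ]
R3 <- R3 - (-1/4)*R1:  [     0  -39/4 ]
R3 <- R3 - (39/35)*R2:  [ 0  0 ]
Row echelon form:
[ 4     -3 ]
[ 0  -35/4 ]
[ 0      0 ]
Nonzero rows / pivot columns: 2

rank(A) = 2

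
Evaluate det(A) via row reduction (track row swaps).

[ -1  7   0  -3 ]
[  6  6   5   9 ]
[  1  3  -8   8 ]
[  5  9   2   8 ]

det(A) = -310

Forward elimination:
R2 <- R2 - (-6)*R1:  [  0  48   5  -9 ]
R3 <- R3 - (-1)*R1:  [  0  10  -8   5 ]
R4 <- R4 - (-5)*R1:  [  0  44   2  -7 ]
R3 <- R3 - (5/24)*R2:  [       0        0  -217/24     55/8 ]
R4 <- R4 - (11/12)*R2:  [      0       0  -31/12     5/4 ]
R4 <- R4 - (2/7)*R3:  [    0     0     0  -5/7 ]
Upper-triangular form:
[ -1   7        0    -3 ]
[  0  48        5    -9 ]
[  0   0  -217/24  55/8 ]
[  0   0        0  -5/7 ]
det(A) = (-1)^0 * (-1) * (48) * (-217/24) * (-5/7) = -310  (0 row swaps -> sign +1)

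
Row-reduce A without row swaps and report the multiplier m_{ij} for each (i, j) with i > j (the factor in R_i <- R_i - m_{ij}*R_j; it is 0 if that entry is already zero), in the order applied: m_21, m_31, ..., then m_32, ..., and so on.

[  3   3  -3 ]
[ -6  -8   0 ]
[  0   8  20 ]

multipliers: -2, 0, -4

Forward elimination:
R2 <- R2 - (-2)*R1:  [  0  -2  -6 ]
R3: entry in column 1 is already 0 -> m_{31} = 0 (no row operation needed)
R3 <- R3 - (-4)*R2:  [  0   0  -4 ]
Multipliers (in order of application): m_{21} = -2, m_{31} = 0, m_{32} = -4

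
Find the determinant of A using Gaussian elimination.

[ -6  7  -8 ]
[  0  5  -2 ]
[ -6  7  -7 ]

Forward elimination:
R3 <- R3 - (1)*R1:  [ 0  0  1 ]
Upper-triangular form:
[ -6  7  -8 ]
[  0  5  -2 ]
[  0  0   1 ]
det(A) = (-1)^0 * (-6) * (5) * (1) = -30  (0 row swaps -> sign +1)

det(A) = -30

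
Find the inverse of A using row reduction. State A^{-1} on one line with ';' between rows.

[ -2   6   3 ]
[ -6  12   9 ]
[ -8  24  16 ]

Gauss-Jordan on [A | I]:
R1 <- (1/-2)*R1:  [    1    -3  -3/2  |  -1/2     0     0 ]
R2 <- R2 - (-6)*R1:  [  0  -6   0  |  -3   1   0 ]
R3 <- R3 - (-8)*R1:  [  0   0   4  |  -4   0   1 ]
R2 <- (1/-6)*R2:  [    0     1     0  |   1/2  -1/6     0 ]
R1 <- R1 - (-3)*R2:  [    1     0  -3/2  |     1  -1/2     0 ]
R3 <- (1/4)*R3:  [   0    0    1  |   -1    0  1/4 ]
R1 <- R1 - (-3/2)*R3:  [    1     0     0  |  -1/2  -1/2   3/8 ]
Right block of [I | A^{-1}] is the inverse:
[ -1/2  -1/2  3/8 ]
[  1/2  -1/6    0 ]
[   -1     0  1/4 ]

inverse = [-1/2 -1/2 3/8; 1/2 -1/6 0; -1 0 1/4]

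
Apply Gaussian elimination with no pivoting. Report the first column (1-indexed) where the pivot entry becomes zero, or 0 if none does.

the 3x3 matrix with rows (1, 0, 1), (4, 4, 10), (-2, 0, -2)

first zero-pivot column = 3

Naive forward elimination:
R2 <- R2 - (4)*R1:  [ 0  4  6 ]
R3 <- R3 - (-2)*R1:  [ 0  0  0 ]
Matrix at this point:
[ 1  0  1 ]
[ 0  4  6 ]
[ 0  0  0 ]
Pivot entry (3,3) in the last row is zero and there are no rows below to swap with -> zero pivot in column 3 (A is singular).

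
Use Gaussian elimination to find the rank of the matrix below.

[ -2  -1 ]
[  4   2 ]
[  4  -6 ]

rank(A) = 2

Row reduction:
R2 <- R2 - (-2)*R1:  [ 0  0 ]
R3 <- R3 - (-2)*R1:  [  0  -8 ]
R2 <-> R3   (pivot in column 2 was zero)
[ -2  -1 ]
[  0  -8 ]
[  0   0 ]
Row echelon form:
[ -2  -1 ]
[  0  -8 ]
[  0   0 ]
Nonzero rows / pivot columns: 2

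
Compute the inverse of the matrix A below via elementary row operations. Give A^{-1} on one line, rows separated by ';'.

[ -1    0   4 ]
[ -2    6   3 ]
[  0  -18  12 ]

Gauss-Jordan on [A | I]:
R1 <- (1/-1)*R1:  [  1   0  -4  |  -1   0   0 ]
R2 <- R2 - (-2)*R1:  [  0   6  -5  |  -2   1   0 ]
R2 <- (1/6)*R2:  [    0     1  -5/6  |  -1/3   1/6     0 ]
R3 <- R3 - (-18)*R2:  [  0   0  -3  |  -6   3   1 ]
R3 <- (1/-3)*R3:  [    0     0     1  |     2    -1  -1/3 ]
R1 <- R1 - (-4)*R3:  [    1     0     0  |     7    -4  -4/3 ]
R2 <- R2 - (-5/6)*R3:  [     0      1      0  |    4/3   -2/3  -5/18 ]
Right block of [I | A^{-1}] is the inverse:
[   7    -4   -4/3 ]
[ 4/3  -2/3  -5/18 ]
[   2    -1   -1/3 ]

inverse = [7 -4 -4/3; 4/3 -2/3 -5/18; 2 -1 -1/3]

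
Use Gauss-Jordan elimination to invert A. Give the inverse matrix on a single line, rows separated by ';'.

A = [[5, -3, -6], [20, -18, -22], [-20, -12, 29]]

Gauss-Jordan on [A | I]:
R1 <- (1/5)*R1:  [    1  -3/5  -6/5  |   1/5     0     0 ]
R2 <- R2 - (20)*R1:  [  0  -6   2  |  -4   1   0 ]
R3 <- R3 - (-20)*R1:  [   0  -24    5  |    4    0    1 ]
R2 <- (1/-6)*R2:  [    0     1  -1/3  |   2/3  -1/6     0 ]
R1 <- R1 - (-3/5)*R2:  [     1      0   -7/5  |    3/5  -1/10      0 ]
R3 <- R3 - (-24)*R2:  [  0   0  -3  |  20  -4   1 ]
R3 <- (1/-3)*R3:  [     0      0      1  |  -20/3    4/3   -1/3 ]
R1 <- R1 - (-7/5)*R3:  [       1        0        0  |  -131/15    53/30    -7/15 ]
R2 <- R2 - (-1/3)*R3:  [     0      1      0  |  -14/9   5/18   -1/9 ]
Right block of [I | A^{-1}] is the inverse:
[ -131/15  53/30  -7/15 ]
[   -14/9   5/18   -1/9 ]
[   -20/3    4/3   -1/3 ]

inverse = [-131/15 53/30 -7/15; -14/9 5/18 -1/9; -20/3 4/3 -1/3]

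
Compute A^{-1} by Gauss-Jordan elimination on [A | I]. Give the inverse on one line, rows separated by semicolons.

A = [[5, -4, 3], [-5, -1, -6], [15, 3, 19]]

inverse = [1/25 -17/5 -27/25; -1/5 -2 -3/5; 0 3 1]

Gauss-Jordan on [A | I]:
R1 <- (1/5)*R1:  [    1  -4/5   3/5  |   1/5     0     0 ]
R2 <- R2 - (-5)*R1:  [  0  -5  -3  |   1   1   0 ]
R3 <- R3 - (15)*R1:  [  0  15  10  |  -3   0   1 ]
R2 <- (1/-5)*R2:  [    0     1   3/5  |  -1/5  -1/5     0 ]
R1 <- R1 - (-4/5)*R2:  [     1      0  27/25  |   1/25  -4/25      0 ]
R3 <- R3 - (15)*R2:  [ 0  0  1  |  0  3  1 ]
R1 <- R1 - (27/25)*R3:  [      1       0       0  |    1/25   -17/5  -27/25 ]
R2 <- R2 - (3/5)*R3:  [    0     1     0  |  -1/5    -2  -3/5 ]
Right block of [I | A^{-1}] is the inverse:
[ 1/25  -17/5  -27/25 ]
[ -1/5     -2    -3/5 ]
[    0      3       1 ]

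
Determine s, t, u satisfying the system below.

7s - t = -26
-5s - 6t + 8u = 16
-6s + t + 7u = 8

Forward elimination on [A|b]:
R2 <- R2 - (-5/7)*R1:  [     0  -47/7      8  -18/7 ]
R3 <- R3 - (-6/7)*R1:  [      0     1/7       7  -100/7 ]
R3 <- R3 - (-1/47)*R2:  [       0        0   337/47  -674/47 ]
Row echelon form:
[ 7     -1       0  |      -26 ]
[ 0  -47/7       8  |    -18/7 ]
[ 0      0  337/47  |  -674/47 ]
Back-substitution:
u = (-674/47) / (337/47) = -2
t = (-18/7 - (8)*(-2)) / (-47/7) = -2
s = (-26 - (-1)*(-2)) / 7 = -4

(-4, -2, -2)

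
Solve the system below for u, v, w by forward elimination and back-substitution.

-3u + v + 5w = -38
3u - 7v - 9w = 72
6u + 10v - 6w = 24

(5, -3, -4)

Forward elimination on [A|b]:
R2 <- R2 - (-1)*R1:  [  0  -6  -4  34 ]
R3 <- R3 - (-2)*R1:  [   0   12    4  -52 ]
R3 <- R3 - (-2)*R2:  [  0   0  -4  16 ]
Row echelon form:
[ -3   1   5  |  -38 ]
[  0  -6  -4  |   34 ]
[  0   0  -4  |   16 ]
Back-substitution:
w = (16) / -4 = -4
v = (34 - (-4)*(-4)) / -6 = -3
u = (-38 - (1)*(-3) - (5)*(-4)) / -3 = 5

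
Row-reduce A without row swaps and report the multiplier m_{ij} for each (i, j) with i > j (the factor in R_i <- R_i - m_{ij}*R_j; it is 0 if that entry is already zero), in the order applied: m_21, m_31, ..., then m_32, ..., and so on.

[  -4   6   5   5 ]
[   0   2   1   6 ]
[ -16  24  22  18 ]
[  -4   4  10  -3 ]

Forward elimination:
R2: entry in column 1 is already 0 -> m_{21} = 0 (no row operation needed)
R3 <- R3 - (4)*R1:  [  0   0   2  -2 ]
R4 <- R4 - (1)*R1:  [  0  -2   5  -8 ]
R3: entry in column 2 is already 0 -> m_{32} = 0 (no row operation needed)
R4 <- R4 - (-1)*R2:  [  0   0   6  -2 ]
R4 <- R4 - (3)*R3:  [ 0  0  0  4 ]
Multipliers (in order of application): m_{21} = 0, m_{31} = 4, m_{41} = 1, m_{32} = 0, m_{42} = -1, m_{43} = 3

multipliers: 0, 4, 1, 0, -1, 3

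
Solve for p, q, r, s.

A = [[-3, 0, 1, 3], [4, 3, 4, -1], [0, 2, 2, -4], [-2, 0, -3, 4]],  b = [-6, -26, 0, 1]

Forward elimination on [A|b]:
R2 <- R2 - (-4/3)*R1:  [    0     3  16/3     3   -34 ]
R4 <- R4 - (2/3)*R1:  [     0      0  -11/3      2      5 ]
R3 <- R3 - (2/3)*R2:  [     0      0  -14/9     -6   68/3 ]
R4 <- R4 - (33/14)*R3:  [      0       0       0   113/7  -339/7 ]
Row echelon form:
[ -3  0      1      3  |      -6 ]
[  0  3   16/3      3  |     -34 ]
[  0  0  -14/9     -6  |    68/3 ]
[  0  0      0  113/7  |  -339/7 ]
Back-substitution:
s = (-339/7) / (113/7) = -3
r = (68/3 - (-6)*(-3)) / (-14/9) = -3
q = (-34 - (16/3)*(-3) - (3)*(-3)) / 3 = -3
p = (-6 - (1)*(-3) - (3)*(-3)) / -3 = -2

(-2, -3, -3, -3)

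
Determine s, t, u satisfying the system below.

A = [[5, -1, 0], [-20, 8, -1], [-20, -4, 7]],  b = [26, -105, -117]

(5, -1, -3)

Forward elimination on [A|b]:
R2 <- R2 - (-4)*R1:  [  0   4  -1  -1 ]
R3 <- R3 - (-4)*R1:  [   0   -8    7  -13 ]
R3 <- R3 - (-2)*R2:  [   0    0    5  -15 ]
Row echelon form:
[ 5  -1   0  |   26 ]
[ 0   4  -1  |   -1 ]
[ 0   0   5  |  -15 ]
Back-substitution:
u = (-15) / 5 = -3
t = (-1 - (-1)*(-3)) / 4 = -1
s = (26 - (-1)*(-1)) / 5 = 5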